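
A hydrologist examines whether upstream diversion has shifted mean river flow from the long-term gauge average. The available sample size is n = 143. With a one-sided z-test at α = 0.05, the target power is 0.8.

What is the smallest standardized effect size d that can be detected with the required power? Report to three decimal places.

Required noncentrality: δ = z_{0.05} + z_{0.20} = 1.645 + 0.842 = 2.486.
δ = d·√n ⇒ d = δ/√n = 2.486/√143 = 0.2079.

d ≈ 0.208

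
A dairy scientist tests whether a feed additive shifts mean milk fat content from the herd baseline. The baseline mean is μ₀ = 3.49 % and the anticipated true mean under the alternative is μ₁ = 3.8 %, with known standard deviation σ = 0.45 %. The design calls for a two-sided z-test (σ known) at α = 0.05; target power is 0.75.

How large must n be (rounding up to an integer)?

n = 15

Standardized effect: d = |μ₁ − μ₀| / σ = |3.8 − 3.49| / 0.45 = 0.6889
Set Φ(δ − 1.960) = 0.75; then δ − 1.960 = Φ⁻¹(0.75) = 0.674, giving δ = 2.634.
(For δ > 0 the lower-tail rejection region contributes negligibly to power, so the one-term inversion is standard.)
δ = d·√n ⇒ n = (δ/d)² = (2.634 / 0.6889)² = 14.62.
Rounding up, n = 15.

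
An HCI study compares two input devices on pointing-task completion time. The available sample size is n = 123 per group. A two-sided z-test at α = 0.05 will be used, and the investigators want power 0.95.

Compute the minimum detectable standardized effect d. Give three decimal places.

Required noncentrality: δ = z_{0.025} + z_{0.05} = 1.960 + 1.645 = 3.605.
(The second rejection-region term Φ(−δ − z_{α/2}) is negligible and dropped.)
δ = d·√(n/2) ⇒ d = δ/√(n/2) = 3.605/√(123/2) = 0.4597.

d ≈ 0.460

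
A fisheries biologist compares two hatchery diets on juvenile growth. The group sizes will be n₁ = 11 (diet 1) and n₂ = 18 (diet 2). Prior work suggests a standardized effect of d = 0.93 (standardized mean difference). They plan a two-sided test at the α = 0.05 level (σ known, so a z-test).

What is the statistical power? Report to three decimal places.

Noncentrality parameter: δ = d / √(1/n₁ + 1/n₂) = 0.93 / √(1/11 + 1/18) = 2.4301
Critical value for a two-sided test at α = 0.05: z_{α/2} = 1.960.
Power = Φ(δ − 1.960) + Φ(−δ − 1.960) = Φ(0.470) + Φ(-4.390) = 0.6809 + 0.0000 = 0.6809.

Power ≈ 0.681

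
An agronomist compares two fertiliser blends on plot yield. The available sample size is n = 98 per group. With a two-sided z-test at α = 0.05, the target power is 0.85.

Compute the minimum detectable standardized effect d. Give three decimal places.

d ≈ 0.428

Required noncentrality: δ = z_{0.025} + z_{0.15} = 1.960 + 1.036 = 2.996.
(Lower-tail contribution to power is negligible for δ > 0.)
δ = d·√(n/2) ⇒ d = δ/√(n/2) = 2.996/√(98/2) = 0.4281.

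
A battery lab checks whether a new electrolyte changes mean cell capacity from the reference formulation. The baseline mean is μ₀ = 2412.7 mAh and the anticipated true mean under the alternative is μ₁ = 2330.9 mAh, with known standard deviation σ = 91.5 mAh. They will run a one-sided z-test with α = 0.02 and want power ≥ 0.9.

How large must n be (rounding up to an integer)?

n = 14

Standardized effect: d = |μ₁ − μ₀| / σ = |2330.9 − 2412.7| / 91.5 = 0.8940
Set Φ(δ − 2.054) = 0.9; then δ − 2.054 = Φ⁻¹(0.9) = 1.282, giving δ = 3.335.
δ = d·√n ⇒ n = (δ/d)² = (3.335 / 0.8940)² = 13.92.
Rounding up, n = 14.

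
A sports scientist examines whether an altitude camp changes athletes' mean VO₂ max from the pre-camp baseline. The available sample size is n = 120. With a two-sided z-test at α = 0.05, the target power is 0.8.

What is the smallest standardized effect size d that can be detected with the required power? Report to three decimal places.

d ≈ 0.256

Required noncentrality: δ = z_{0.025} + z_{0.20} = 1.960 + 0.842 = 2.802.
(The second rejection-region term Φ(−δ − z_{α/2}) is negligible and dropped.)
δ = d·√n ⇒ d = δ/√n = 2.802/√120 = 0.2557.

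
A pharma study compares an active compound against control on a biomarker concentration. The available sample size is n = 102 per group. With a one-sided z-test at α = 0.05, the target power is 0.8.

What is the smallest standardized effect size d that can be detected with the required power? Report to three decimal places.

Required noncentrality: δ = z_{0.05} + z_{0.20} = 1.645 + 0.842 = 2.486.
δ = d·√(n/2) ⇒ d = δ/√(n/2) = 2.486/√(102/2) = 0.3482.

d ≈ 0.348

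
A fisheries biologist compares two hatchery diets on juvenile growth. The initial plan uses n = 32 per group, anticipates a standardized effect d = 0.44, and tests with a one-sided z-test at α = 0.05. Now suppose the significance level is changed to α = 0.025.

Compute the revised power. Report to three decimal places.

δ = d·√(n/2) = 0.44 × √(32/2) = 1.7600 (unchanged). New critical value: z_{0.025} = 1.960.
Revised power = Φ(δ − 1.960) = Φ(-0.200) = 0.4208.

Power ≈ 0.421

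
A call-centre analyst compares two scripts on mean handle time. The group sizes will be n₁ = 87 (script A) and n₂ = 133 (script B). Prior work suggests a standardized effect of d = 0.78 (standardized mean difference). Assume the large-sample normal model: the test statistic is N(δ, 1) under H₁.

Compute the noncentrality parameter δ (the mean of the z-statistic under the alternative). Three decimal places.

The noncentrality parameter scales effect size by the design's sample-size factor: δ = d / √(1/n₁ + 1/n₂) = 0.78 / √(1/87 + 1/133) = 5.6568

δ ≈ 5.657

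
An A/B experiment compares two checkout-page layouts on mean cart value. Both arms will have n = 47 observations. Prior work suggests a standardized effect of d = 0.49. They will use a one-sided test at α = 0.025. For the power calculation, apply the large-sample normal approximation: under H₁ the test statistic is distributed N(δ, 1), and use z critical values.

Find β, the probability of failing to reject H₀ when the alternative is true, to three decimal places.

Noncentrality parameter: δ = d·√(n/2) = 0.49 × √(47/2) = 2.3754
Critical value for a one-sided test at α = 0.025: z_α = 1.960.
Power = Φ(δ − 1.960) = Φ(0.415) = 0.6611.
Type II error: β = 1 − power = 1 − 0.6611 = 0.3389.

β ≈ 0.339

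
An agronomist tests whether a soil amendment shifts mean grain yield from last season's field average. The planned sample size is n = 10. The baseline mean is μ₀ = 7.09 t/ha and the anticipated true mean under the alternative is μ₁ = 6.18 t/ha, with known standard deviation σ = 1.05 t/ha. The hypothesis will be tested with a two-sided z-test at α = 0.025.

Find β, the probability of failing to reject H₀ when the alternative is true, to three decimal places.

β ≈ 0.309

Standardized effect: d = |μ₁ − μ₀| / σ = |6.18 − 7.09| / 1.05 = 0.8667
Noncentrality parameter: δ = d·√n = 0.8667 × √10 = 2.7406
Critical value for a two-sided test at α = 0.025: z_{α/2} = 2.241.
Power = Φ(δ − 2.241) + Φ(−δ − 2.241) = Φ(0.499) + Φ(-4.982) = 0.6912 + 0.0000 = 0.6912.
Type II error: β = 1 − power = 1 − 0.6912 = 0.3088.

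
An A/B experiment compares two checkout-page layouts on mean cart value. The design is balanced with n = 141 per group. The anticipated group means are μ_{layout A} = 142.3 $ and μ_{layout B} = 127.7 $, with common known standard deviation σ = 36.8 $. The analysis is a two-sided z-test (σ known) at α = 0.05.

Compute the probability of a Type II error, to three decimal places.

Standardized effect: d = |μ_{layout A} − μ_{layout B}| / σ = |142.3 − 127.7| / 36.8 = 0.3967
Noncentrality parameter: δ = d·√(n/2) = 0.3967 × √(141/2) = 3.3312
Critical value for a two-sided test at α = 0.05: z_{α/2} = 1.960.
Power = Φ(δ − 1.960) + Φ(−δ − 1.960) = Φ(1.371) + Φ(-5.291) = 0.9148 + 0.0000 = 0.9148.
Type II error: β = 1 − power = 1 − 0.9148 = 0.0852.

β ≈ 0.085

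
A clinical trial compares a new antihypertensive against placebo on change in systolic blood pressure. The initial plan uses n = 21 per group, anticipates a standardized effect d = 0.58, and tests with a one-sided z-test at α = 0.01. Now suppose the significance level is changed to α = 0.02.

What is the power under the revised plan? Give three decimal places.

δ = d·√(n/2) = 0.58 × √(21/2) = 1.8794 (unchanged). New critical value: z_{0.02} = 2.054.
Revised power = Φ(δ − 2.054) = Φ(-0.174) = 0.4308.

Power ≈ 0.431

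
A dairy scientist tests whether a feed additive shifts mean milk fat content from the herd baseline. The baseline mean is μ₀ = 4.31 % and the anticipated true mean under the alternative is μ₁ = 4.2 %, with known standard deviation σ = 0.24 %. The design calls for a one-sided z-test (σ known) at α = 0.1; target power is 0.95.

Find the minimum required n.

n = 41

Standardized effect: d = |μ₁ − μ₀| / σ = |4.2 − 4.31| / 0.24 = 0.4583
For power 0.95 need Φ(δ − z_{0.1}) = 0.95, so δ = z_{0.1} + z_{0.05} = 1.282 + 1.645 = 2.926.
δ = d·√n ⇒ n = (δ/d)² = (2.926 / 0.4583)² = 40.77.
Rounding up, n = 41.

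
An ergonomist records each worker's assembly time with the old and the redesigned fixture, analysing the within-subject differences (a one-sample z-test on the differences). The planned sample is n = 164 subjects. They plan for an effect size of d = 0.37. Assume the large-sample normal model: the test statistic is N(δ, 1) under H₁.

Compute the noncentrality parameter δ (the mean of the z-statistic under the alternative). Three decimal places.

δ ≈ 4.738

δ = d·√n = 0.37 × √164 = 4.7383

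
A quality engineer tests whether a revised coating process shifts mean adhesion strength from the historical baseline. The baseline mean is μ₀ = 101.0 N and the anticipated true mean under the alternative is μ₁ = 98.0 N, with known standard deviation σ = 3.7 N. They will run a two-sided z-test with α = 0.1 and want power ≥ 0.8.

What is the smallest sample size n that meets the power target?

n = 10

Standardized effect: d = |μ₁ − μ₀| / σ = |98.0 − 101.0| / 3.7 = 0.8108
Set Φ(δ − 1.645) = 0.8; then δ − 1.645 = Φ⁻¹(0.8) = 0.842, giving δ = 2.486.
(Ignoring the negligible lower-tail rejection probability gives the usual closed-form inversion.)
δ = d·√n ⇒ n = (δ/d)² = (2.486 / 0.8108)² = 9.40.
Rounding up, n = 10.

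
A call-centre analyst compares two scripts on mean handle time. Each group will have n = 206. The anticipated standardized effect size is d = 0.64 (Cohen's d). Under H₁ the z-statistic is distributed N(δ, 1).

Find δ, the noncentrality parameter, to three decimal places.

δ = d·√(n/2) = 0.64 × √(206/2) = 6.4953

δ ≈ 6.495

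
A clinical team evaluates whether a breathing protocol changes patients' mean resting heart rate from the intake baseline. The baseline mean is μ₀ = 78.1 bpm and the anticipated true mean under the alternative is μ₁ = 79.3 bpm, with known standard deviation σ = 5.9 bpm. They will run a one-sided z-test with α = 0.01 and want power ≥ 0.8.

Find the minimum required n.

Standardized effect: d = |μ₁ − μ₀| / σ = |79.3 − 78.1| / 5.9 = 0.2034
For power 0.8 need Φ(δ − z_{0.01}) = 0.8, so δ = z_{0.01} + z_{0.20} = 2.326 + 0.842 = 3.168.
δ = d·√n ⇒ n = (δ/d)² = (3.168 / 0.2034)² = 242.61.
Rounding up, n = 243.

n = 243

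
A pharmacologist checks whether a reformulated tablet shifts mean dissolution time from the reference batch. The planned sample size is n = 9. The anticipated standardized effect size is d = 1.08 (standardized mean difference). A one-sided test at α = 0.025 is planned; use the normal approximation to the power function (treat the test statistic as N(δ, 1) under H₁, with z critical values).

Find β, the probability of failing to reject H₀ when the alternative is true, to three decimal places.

β ≈ 0.100

Noncentrality parameter: δ = d·√n = 1.08 × √9 = 3.2400
One-sided α = 0.025 → critical value z_{0.025} = 1.960.
Power = Φ(δ − 1.960) = Φ(1.280) = 0.8997.
Type II error: β = 1 − power = 1 − 0.8997 = 0.1003.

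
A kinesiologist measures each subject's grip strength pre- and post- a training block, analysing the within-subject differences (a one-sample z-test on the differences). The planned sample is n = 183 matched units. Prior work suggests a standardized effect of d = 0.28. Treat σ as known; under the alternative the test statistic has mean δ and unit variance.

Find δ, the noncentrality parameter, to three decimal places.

δ = d·√n = 0.28 × √183 = 3.7878

δ ≈ 3.788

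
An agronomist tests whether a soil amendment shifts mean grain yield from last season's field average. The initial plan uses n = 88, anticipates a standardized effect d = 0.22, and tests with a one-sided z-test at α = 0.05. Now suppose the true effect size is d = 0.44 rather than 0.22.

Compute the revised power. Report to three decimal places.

Power ≈ 0.993

With d = 0.44: δ = d·√n = 0.44 × √88 = 4.1276. Critical value z_{0.05} = 1.645.
Revised power = P(Z > 1.645 − δ) = Φ(2.483) = 0.9935.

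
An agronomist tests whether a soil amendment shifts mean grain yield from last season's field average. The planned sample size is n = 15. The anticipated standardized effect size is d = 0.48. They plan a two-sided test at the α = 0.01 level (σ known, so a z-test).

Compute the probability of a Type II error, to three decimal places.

β ≈ 0.763

Noncentrality parameter: δ = d·√n = 0.48 × √15 = 1.8590
Critical value for a two-sided test at α = 0.01: z_{α/2} = 2.576.
Power = Φ(δ − 2.576) + Φ(−δ − 2.576) = Φ(-0.717) + Φ(-4.435) = 0.2367 + 0.0000 = 0.2368.
Type II error: β = 1 − power = 1 − 0.2368 = 0.7632.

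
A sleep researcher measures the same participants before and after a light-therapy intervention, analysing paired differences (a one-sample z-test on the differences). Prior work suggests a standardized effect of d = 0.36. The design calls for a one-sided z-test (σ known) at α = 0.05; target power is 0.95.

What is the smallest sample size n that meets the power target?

Set Φ(δ − 1.645) = 0.95; then δ − 1.645 = Φ⁻¹(0.95) = 1.645, giving δ = 3.290.
δ = d·√n ⇒ n = (δ/d)² = (3.290 / 0.36)² = 83.50.
Rounding up, n = 84.

n = 84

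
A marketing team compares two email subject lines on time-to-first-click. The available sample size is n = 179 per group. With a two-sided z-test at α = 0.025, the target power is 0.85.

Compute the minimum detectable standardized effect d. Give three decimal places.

Need Φ(δ − 2.241) = 0.85, so δ = 2.241 + 1.036 = 3.278.
(Lower-tail contribution to power is negligible for δ > 0.)
δ = d·√(n/2) ⇒ d = δ/√(n/2) = 3.278/√(179/2) = 0.3465.

d ≈ 0.346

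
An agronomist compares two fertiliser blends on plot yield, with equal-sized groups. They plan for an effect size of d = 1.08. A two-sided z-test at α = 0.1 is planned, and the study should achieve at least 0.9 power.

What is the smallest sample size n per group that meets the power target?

n = 15 per group

For power 0.9 need Φ(δ − z_{0.05}) = 0.9, so δ = z_{0.05} + z_{0.10} = 1.645 + 1.282 = 2.926.
(The Φ(−δ − z_{α/2}) term is vanishingly small for δ > 0 and is dropped in the standard sample-size formula.)
δ = d·√(n/2) ⇒ n = 2(δ/d)² = 2 × (2.926 / 1.08)² = 14.68.
Round up to the next whole unit.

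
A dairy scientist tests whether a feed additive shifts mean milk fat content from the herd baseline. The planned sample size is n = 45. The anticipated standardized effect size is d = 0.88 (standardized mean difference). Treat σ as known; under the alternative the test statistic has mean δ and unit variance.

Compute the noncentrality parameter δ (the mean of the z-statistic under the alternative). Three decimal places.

δ ≈ 5.903

The noncentrality parameter scales effect size by the design's sample-size factor: δ = d·√n = 0.88 × √45 = 5.9032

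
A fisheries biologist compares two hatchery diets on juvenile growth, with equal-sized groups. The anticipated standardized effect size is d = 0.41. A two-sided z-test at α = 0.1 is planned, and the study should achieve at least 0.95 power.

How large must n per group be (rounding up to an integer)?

n = 129 per group

For power 0.95 need Φ(δ − z_{0.05}) = 0.95, so δ = z_{0.05} + z_{0.05} = 1.645 + 1.645 = 3.290.
(For δ > 0 the lower-tail rejection region contributes negligibly to power, so the one-term inversion is standard.)
δ = d·√(n/2) ⇒ n = 2(δ/d)² = 2 × (3.290 / 0.41)² = 128.76.
Rounding up, n = 129 per group.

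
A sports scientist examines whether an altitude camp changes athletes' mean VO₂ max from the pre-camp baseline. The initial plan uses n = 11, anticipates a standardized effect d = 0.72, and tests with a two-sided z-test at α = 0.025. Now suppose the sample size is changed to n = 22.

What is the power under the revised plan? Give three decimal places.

With n = 22: δ = d·√n = 0.72 × √22 = 3.3771. Critical value z_{0.0125} = 2.241.
Revised power = Φ(δ − 2.241) + Φ(−δ − 2.241) = Φ(1.136) + Φ(-5.619) = 0.8720 + 0.0000 = 0.8720.

Power ≈ 0.872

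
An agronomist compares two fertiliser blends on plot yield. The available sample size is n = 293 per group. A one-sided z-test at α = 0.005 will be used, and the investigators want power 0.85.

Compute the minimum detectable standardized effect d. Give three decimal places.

Required noncentrality: δ = z_{0.005} + z_{0.15} = 2.576 + 1.036 = 3.612.
δ = d·√(n/2) ⇒ d = δ/√(n/2) = 3.612/√(293/2) = 0.2984.

d ≈ 0.298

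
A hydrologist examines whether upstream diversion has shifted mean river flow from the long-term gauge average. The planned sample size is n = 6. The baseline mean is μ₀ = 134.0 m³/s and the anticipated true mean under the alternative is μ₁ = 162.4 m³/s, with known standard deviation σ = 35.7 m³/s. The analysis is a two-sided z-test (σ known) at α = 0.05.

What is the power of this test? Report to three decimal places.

Power ≈ 0.496

Standardized effect: d = |μ₁ − μ₀| / σ = |162.4 − 134.0| / 35.7 = 0.7955
Noncentrality parameter: δ = d·√n = 0.7955 × √6 = 1.9486
Two-sided α = 0.05 → critical value z_{0.025} = 1.960.
Power = Φ(δ − 1.960) + Φ(−δ − 1.960) = Φ(-0.011) + Φ(-3.909) = 0.4955 + 0.0000 = 0.4955.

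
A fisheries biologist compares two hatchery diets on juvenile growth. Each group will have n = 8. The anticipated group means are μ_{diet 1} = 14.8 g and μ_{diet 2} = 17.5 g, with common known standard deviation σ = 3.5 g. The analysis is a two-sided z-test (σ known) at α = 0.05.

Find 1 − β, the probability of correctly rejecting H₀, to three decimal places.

Standardized effect: d = |μ_{diet 1} − μ_{diet 2}| / σ = |14.8 − 17.5| / 3.5 = 0.7714
Noncentrality parameter: δ = d·√(n/2) = 0.7714 × √(8/2) = 1.5429
Critical value for a two-sided test at α = 0.05: z_{α/2} = 1.960.
Power = Φ(δ − 1.960) + Φ(−δ − 1.960) = Φ(-0.417) + Φ(-3.503) = 0.3383 + 0.0002 = 0.3385.

Power ≈ 0.339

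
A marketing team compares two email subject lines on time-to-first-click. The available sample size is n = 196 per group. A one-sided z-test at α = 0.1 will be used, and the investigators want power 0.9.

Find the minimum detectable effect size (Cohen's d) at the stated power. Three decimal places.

d ≈ 0.259

Required noncentrality: δ = z_{0.1} + z_{0.10} = 1.282 + 1.282 = 2.563.
δ = d·√(n/2) ⇒ d = δ/√(n/2) = 2.563/√(196/2) = 0.2589.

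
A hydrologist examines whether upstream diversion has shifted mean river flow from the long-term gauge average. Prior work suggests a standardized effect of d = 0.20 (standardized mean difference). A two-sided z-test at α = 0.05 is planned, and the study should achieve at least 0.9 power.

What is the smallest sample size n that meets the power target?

For power 0.9 need Φ(δ − z_{0.025}) = 0.9, so δ = z_{0.025} + z_{0.10} = 1.960 + 1.282 = 3.242.
(Ignoring the negligible lower-tail rejection probability gives the usual closed-form inversion.)
δ = d·√n ⇒ n = (δ/d)² = (3.242 / 0.20)² = 262.69.
Round up to the next whole unit.

n = 263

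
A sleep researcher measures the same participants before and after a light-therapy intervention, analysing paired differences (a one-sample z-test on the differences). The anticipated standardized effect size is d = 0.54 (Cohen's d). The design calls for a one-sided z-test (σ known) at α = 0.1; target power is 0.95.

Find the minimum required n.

For power 0.95 need Φ(δ − z_{0.1}) = 0.95, so δ = z_{0.1} + z_{0.05} = 1.282 + 1.645 = 2.926.
δ = d·√n ⇒ n = (δ/d)² = (2.926 / 0.54)² = 29.37.
Round up to the next whole unit.

n = 30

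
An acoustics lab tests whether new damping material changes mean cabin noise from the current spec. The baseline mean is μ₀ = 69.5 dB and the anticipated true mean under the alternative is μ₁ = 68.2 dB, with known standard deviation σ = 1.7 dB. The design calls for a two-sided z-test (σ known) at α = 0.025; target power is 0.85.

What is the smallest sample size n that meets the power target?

n = 19

Standardized effect: d = |μ₁ − μ₀| / σ = |68.2 − 69.5| / 1.7 = 0.7647
Set Φ(δ − 2.241) = 0.85; then δ − 2.241 = Φ⁻¹(0.85) = 1.036, giving δ = 3.278.
(The Φ(−δ − z_{α/2}) term is vanishingly small for δ > 0 and is dropped in the standard sample-size formula.)
δ = d·√n ⇒ n = (δ/d)² = (3.278 / 0.7647)² = 18.37.
Rounding up, n = 19.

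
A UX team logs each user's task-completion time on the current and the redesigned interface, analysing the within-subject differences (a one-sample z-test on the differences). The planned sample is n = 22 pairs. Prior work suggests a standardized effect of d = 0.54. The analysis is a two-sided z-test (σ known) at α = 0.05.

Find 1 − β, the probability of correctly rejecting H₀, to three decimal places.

Noncentrality parameter: δ = d·√n = 0.54 × √22 = 2.5328
Critical value for a two-sided test at α = 0.05: z_{α/2} = 1.960.
Power = Φ(δ − 1.960) + Φ(−δ − 1.960) = Φ(0.573) + Φ(-4.493) = 0.7166 + 0.0000 = 0.7166.

Power ≈ 0.717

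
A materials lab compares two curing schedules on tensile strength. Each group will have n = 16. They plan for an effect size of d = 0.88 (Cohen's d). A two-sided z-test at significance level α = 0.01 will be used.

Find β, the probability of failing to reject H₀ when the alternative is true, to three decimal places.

β ≈ 0.535

Noncentrality parameter: δ = d·√(n/2) = 0.88 × √(16/2) = 2.4890
Critical value for a two-sided test at α = 0.01: z_{α/2} = 2.576.
Power = Φ(δ − 2.576) + Φ(−δ − 2.576) = Φ(-0.087) + Φ(-5.065) = 0.4654 + 0.0000 = 0.4654.
Type II error: β = 1 − power = 1 − 0.4654 = 0.5346.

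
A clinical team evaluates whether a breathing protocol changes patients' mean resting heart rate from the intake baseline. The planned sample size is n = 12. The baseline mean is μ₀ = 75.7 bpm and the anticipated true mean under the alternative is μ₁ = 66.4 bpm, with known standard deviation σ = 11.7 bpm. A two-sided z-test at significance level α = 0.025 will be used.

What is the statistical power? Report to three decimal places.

Standardized effect: d = |μ₁ − μ₀| / σ = |66.4 − 75.7| / 11.7 = 0.7949
Noncentrality parameter: δ = d·√n = 0.7949 × √12 = 2.7535
Two-sided α = 0.025 → critical value z_{0.0125} = 2.241.
Power = Φ(δ − 2.241) + Φ(−δ − 2.241) = Φ(0.512) + Φ(-4.995) = 0.6957 + 0.0000 = 0.6957.

Power ≈ 0.696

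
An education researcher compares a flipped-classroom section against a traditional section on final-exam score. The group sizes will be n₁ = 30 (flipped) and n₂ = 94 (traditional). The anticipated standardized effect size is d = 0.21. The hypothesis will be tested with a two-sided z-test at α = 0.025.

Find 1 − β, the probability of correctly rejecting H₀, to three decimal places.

Noncentrality parameter: δ = d / √(1/n₁ + 1/n₂) = 0.21 / √(1/30 + 1/94) = 1.0015
Two-sided α = 0.025 → critical value z_{0.0125} = 2.241.
Power = Φ(δ − 2.241) + Φ(−δ − 2.241) = Φ(-1.240) + Φ(-3.243) = 0.1075 + 0.0006 = 0.1081.

Power ≈ 0.108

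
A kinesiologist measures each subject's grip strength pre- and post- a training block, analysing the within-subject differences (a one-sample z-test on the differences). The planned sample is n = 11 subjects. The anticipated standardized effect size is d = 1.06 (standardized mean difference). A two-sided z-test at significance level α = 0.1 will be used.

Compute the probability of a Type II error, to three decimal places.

Noncentrality parameter: λ = d·√n = 1.06 × √11 = 3.5156
Two-sided α = 0.1 → critical value z_{0.05} = 1.645.
Power = Φ(λ − 1.645) + Φ(−λ − 1.645) = Φ(1.871) + Φ(-5.160) = 0.9693 + 0.0000 = 0.9693.
Type II error: β = 1 − power = 1 − 0.9693 = 0.0307.

β ≈ 0.031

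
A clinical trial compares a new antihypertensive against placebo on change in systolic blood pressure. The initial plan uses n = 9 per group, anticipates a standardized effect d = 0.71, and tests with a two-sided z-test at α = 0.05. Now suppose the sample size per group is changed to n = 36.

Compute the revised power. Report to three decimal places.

Power ≈ 0.854

With n = 36 per group: δ = d·√(n/2) = 0.71 × √(36/2) = 3.0123. Critical value z_{0.025} = 1.960.
Revised power = Φ(δ − 1.960) + Φ(−δ − 1.960) = Φ(1.052) + Φ(-4.972) = 0.8537 + 0.0000 = 0.8537.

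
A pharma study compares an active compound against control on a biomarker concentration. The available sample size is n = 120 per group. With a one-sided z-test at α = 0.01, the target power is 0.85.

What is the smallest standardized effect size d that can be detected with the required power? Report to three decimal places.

d ≈ 0.434

Required noncentrality: δ = z_{0.01} + z_{0.15} = 2.326 + 1.036 = 3.363.
δ = d·√(n/2) ⇒ d = δ/√(n/2) = 3.363/√(120/2) = 0.4341.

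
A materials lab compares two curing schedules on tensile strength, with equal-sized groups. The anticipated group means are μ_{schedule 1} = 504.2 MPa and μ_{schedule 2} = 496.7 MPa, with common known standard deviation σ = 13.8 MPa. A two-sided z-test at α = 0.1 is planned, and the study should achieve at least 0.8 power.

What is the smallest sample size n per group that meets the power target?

Standardized effect: d = |μ_{schedule 1} − μ_{schedule 2}| / σ = |504.2 − 496.7| / 13.8 = 0.5435
Set Φ(δ − 1.645) = 0.8; then δ − 1.645 = Φ⁻¹(0.8) = 0.842, giving δ = 2.486.
(Ignoring the negligible lower-tail rejection probability gives the usual closed-form inversion.)
δ = d·√(n/2) ⇒ n = 2(δ/d)² = 2 × (2.486 / 0.5435)² = 41.86.
Rounding up, n = 42 per group.

n = 42 per group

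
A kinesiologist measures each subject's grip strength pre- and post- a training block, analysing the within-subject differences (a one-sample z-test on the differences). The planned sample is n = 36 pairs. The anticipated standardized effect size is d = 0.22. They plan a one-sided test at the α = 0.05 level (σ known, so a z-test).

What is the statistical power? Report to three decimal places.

Noncentrality parameter: δ = d·√n = 0.22 × √36 = 1.3200
Critical value for a one-sided test at α = 0.05: z_α = 1.645.
Power = P(Z > 1.645 − δ) = Φ(-0.325) = 0.3726.

Power ≈ 0.373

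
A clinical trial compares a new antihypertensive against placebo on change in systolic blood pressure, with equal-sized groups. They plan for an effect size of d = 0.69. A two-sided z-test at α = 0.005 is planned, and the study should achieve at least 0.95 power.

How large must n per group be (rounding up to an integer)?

Set Φ(δ − 2.807) = 0.95; then δ − 2.807 = Φ⁻¹(0.95) = 1.645, giving δ = 4.452.
(For δ > 0 the lower-tail rejection region contributes negligibly to power, so the one-term inversion is standard.)
δ = d·√(n/2) ⇒ n = 2(δ/d)² = 2 × (4.452 / 0.69)² = 83.26.
Round up to the next whole unit.

n = 84 per group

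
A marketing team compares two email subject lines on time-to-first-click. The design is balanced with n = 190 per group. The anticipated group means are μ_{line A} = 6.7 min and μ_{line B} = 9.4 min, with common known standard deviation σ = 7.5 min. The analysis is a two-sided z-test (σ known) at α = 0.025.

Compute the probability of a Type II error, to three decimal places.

β ≈ 0.102

Standardized effect: d = |μ_{line A} − μ_{line B}| / σ = |6.7 − 9.4| / 7.5 = 0.3600
Noncentrality parameter: δ = d·√(n/2) = 0.3600 × √(190/2) = 3.5088
Critical value for a two-sided test at α = 0.025: z_{α/2} = 2.241.
Power = Φ(δ − 2.241) + Φ(−δ − 2.241) = Φ(1.267) + Φ(-5.750) = 0.8975 + 0.0000 = 0.8975.
Type II error: β = 1 − power = 1 − 0.8975 = 0.1025.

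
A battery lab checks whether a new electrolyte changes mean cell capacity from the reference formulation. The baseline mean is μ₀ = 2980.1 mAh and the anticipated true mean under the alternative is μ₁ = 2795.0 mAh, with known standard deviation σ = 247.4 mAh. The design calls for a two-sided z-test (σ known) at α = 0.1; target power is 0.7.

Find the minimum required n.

n = 9

Standardized effect: d = |μ₁ − μ₀| / σ = |2795.0 − 2980.1| / 247.4 = 0.7482
For power 0.7 need Φ(δ − z_{0.05}) = 0.7, so δ = z_{0.05} + z_{0.30} = 1.645 + 0.524 = 2.169.
(Ignoring the negligible lower-tail rejection probability gives the usual closed-form inversion.)
δ = d·√n ⇒ n = (δ/d)² = (2.169 / 0.7482)² = 8.41.
Round up to the next whole unit.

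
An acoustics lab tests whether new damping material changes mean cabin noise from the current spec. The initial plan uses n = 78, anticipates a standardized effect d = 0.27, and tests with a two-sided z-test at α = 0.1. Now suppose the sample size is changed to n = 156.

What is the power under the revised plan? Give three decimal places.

Power ≈ 0.958

With n = 156: δ = d·√n = 0.27 × √156 = 3.3723. Critical value z_{0.05} = 1.645.
Revised power = Φ(δ − 1.645) + Φ(−δ − 1.645) = Φ(1.727) + Φ(-5.017) = 0.9580 + 0.0000 = 0.9580.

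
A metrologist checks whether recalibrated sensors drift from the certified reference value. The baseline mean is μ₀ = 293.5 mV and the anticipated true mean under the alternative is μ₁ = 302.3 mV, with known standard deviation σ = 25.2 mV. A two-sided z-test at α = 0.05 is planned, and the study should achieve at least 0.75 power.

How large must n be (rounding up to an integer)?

Standardized effect: d = |μ₁ − μ₀| / σ = |302.3 − 293.5| / 25.2 = 0.3492
For power 0.75 need Φ(δ − z_{0.025}) = 0.75, so δ = z_{0.025} + z_{0.25} = 1.960 + 0.674 = 2.634.
(The Φ(−δ − z_{α/2}) term is vanishingly small for δ > 0 and is dropped in the standard sample-size formula.)
δ = d·√n ⇒ n = (δ/d)² = (2.634 / 0.3492)² = 56.91.
Rounding up, n = 57.

n = 57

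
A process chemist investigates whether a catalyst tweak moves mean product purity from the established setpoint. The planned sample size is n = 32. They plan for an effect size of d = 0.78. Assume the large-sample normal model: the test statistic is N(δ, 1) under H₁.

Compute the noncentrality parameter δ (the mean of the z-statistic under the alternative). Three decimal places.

δ = d·√n = 0.78 × √32 = 4.4123

δ ≈ 4.412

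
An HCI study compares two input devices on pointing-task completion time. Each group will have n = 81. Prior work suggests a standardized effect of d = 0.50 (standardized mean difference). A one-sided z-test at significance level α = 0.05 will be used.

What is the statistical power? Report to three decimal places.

Noncentrality parameter: δ = d·√(n/2) = 0.50 × √(81/2) = 3.1820
One-sided α = 0.05 → critical value z_{0.05} = 1.645.
Power = P(Z > 1.645 − δ) = Φ(1.537) = 0.9379.

Power ≈ 0.938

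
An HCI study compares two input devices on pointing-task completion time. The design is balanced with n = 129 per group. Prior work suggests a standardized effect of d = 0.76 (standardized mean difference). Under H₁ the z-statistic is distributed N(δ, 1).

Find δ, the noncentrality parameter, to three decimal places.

δ ≈ 6.104

δ = d·√(n/2) = 0.76 × √(129/2) = 6.1037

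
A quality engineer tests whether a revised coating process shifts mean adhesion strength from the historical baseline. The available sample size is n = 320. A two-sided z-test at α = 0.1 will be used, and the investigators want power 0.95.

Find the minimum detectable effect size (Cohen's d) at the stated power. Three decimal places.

d ≈ 0.184

Required noncentrality: δ = z_{0.05} + z_{0.05} = 1.645 + 1.645 = 3.290.
(Lower-tail contribution to power is negligible for δ > 0.)
δ = d·√n ⇒ d = δ/√n = 3.290/√320 = 0.1839.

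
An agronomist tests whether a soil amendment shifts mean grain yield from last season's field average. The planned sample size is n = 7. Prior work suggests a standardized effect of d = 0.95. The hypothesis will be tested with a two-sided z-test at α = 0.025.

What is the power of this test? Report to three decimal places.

Noncentrality parameter: δ = d·√n = 0.95 × √7 = 2.5135
Critical value for a two-sided test at α = 0.025: z_{α/2} = 2.241.
Power = Φ(δ − 2.241) + Φ(−δ − 2.241) = Φ(0.272) + Φ(-4.755) = 0.6072 + 0.0000 = 0.6072.

Power ≈ 0.607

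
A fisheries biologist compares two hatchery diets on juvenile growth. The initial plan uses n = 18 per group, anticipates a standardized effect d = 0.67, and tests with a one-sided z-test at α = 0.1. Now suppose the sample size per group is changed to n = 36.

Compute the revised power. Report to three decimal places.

Power ≈ 0.941

With n = 36 per group: δ = d·√(n/2) = 0.67 × √(36/2) = 2.8426. Critical value z_{0.1} = 1.282.
Revised power = P(Z > 1.282 − δ) = Φ(1.561) = 0.9407.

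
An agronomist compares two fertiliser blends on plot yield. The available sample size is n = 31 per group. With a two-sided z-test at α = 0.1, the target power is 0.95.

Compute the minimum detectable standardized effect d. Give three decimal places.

Required noncentrality: δ = z_{0.05} + z_{0.05} = 1.645 + 1.645 = 3.290.
(Lower-tail contribution to power is negligible for δ > 0.)
δ = d·√(n/2) ⇒ d = δ/√(n/2) = 3.290/√(31/2) = 0.8356.

d ≈ 0.836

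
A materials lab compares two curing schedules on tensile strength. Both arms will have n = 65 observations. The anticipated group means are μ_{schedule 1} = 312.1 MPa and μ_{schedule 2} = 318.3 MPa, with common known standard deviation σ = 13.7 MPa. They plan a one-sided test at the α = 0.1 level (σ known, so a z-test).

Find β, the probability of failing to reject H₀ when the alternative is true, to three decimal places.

Standardized effect: d = |μ_{schedule 1} − μ_{schedule 2}| / σ = |312.1 − 318.3| / 13.7 = 0.4526
Noncentrality parameter: δ = d·√(n/2) = 0.4526 × √(65/2) = 2.5800
One-sided α = 0.1 → critical value z_{0.1} = 1.282.
Power = Φ(δ − 1.282) = Φ(1.298) = 0.9029.
Type II error: β = 1 − power = 1 − 0.9029 = 0.0971.

β ≈ 0.097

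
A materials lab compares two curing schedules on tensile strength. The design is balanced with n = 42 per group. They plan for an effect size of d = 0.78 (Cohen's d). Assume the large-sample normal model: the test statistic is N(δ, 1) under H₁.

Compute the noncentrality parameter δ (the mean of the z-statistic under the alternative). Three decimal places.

δ ≈ 3.574

The noncentrality parameter scales effect size by the design's sample-size factor: δ = d·√(n/2) = 0.78 × √(42/2) = 3.5744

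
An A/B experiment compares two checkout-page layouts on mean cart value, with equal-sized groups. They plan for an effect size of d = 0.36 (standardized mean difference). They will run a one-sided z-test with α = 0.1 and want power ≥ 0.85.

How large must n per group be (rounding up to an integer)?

n = 83 per group

Set Φ(δ − 1.282) = 0.85; then δ − 1.282 = Φ⁻¹(0.85) = 1.036, giving δ = 2.318.
δ = d·√(n/2) ⇒ n = 2(δ/d)² = 2 × (2.318 / 0.36)² = 82.92.
Round up to the next whole unit.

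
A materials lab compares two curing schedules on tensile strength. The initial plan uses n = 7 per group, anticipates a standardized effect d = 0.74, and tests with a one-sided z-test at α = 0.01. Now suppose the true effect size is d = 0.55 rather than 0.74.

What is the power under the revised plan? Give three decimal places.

Power ≈ 0.097

With d = 0.55: δ = d·√(n/2) = 0.55 × √(7/2) = 1.0290. Critical value z_{0.01} = 2.326.
Revised power = P(Z > 2.326 − δ) = Φ(-1.297) = 0.0972.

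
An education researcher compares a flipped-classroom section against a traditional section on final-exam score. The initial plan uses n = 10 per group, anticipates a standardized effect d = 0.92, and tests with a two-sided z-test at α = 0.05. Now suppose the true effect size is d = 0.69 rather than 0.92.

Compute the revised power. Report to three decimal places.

With d = 0.69: δ = d·√(n/2) = 0.69 × √(10/2) = 1.5429. Critical value z_{0.025} = 1.960.
Revised power = Φ(δ − 1.960) + Φ(−δ − 1.960) = Φ(-0.417) + Φ(-3.503) = 0.3383 + 0.0002 = 0.3385.

Power ≈ 0.339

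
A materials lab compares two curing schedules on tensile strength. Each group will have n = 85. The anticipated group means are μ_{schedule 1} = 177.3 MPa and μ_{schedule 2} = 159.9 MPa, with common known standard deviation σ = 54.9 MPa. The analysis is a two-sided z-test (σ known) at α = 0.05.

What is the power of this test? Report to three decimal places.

Power ≈ 0.542

Standardized effect: d = |μ_{schedule 1} − μ_{schedule 2}| / σ = |177.3 − 159.9| / 54.9 = 0.3169
Noncentrality parameter: δ = d·√(n/2) = 0.3169 × √(85/2) = 2.0662
Critical value for a two-sided test at α = 0.05: z_{α/2} = 1.960.
Power = Φ(δ − 1.960) + Φ(−δ − 1.960) = Φ(0.106) + Φ(-4.026) = 0.5423 + 0.0000 = 0.5423.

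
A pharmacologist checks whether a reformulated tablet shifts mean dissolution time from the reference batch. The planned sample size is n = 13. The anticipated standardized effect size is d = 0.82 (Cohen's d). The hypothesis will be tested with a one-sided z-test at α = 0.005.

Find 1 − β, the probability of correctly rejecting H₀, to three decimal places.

Noncentrality parameter: δ = d·√n = 0.82 × √13 = 2.9566
Critical value for a one-sided test at α = 0.005: z_α = 2.576.
Power = P(Z > 2.576 − δ) = Φ(0.381) = 0.6483.

Power ≈ 0.648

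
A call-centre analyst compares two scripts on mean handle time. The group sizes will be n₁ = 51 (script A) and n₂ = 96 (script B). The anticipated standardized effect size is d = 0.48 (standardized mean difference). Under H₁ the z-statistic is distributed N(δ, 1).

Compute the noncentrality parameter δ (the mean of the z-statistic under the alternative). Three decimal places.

δ ≈ 2.770

The noncentrality parameter scales effect size by the design's sample-size factor: δ = d / √(1/n₁ + 1/n₂) = 0.48 / √(1/51 + 1/96) = 2.7701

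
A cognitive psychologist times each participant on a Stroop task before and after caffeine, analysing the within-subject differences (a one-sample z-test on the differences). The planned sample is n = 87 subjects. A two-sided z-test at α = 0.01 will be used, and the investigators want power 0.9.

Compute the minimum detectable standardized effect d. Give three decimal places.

Required noncentrality: δ = z_{0.005} + z_{0.10} = 2.576 + 1.282 = 3.857.
(Lower-tail contribution to power is negligible for δ > 0.)
δ = d·√n ⇒ d = δ/√n = 3.857/√87 = 0.4136.

d ≈ 0.414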